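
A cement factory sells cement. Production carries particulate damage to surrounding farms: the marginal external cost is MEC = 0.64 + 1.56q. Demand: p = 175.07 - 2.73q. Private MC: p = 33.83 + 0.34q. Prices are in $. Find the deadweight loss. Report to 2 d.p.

Market equilibrium (private): 33.83 + 0.34q = 175.07 - 2.73q → q_m = 46.0065.
Social marginal cost = private MC + MEC = 34.47 + 1.90q.
Set SMC = demand: 34.47 + 1.90q = 175.07 - 2.73q → q* = 30.3672.
Height of the DWL triangle at q_m is SMC(q_m) − demand(q_m) = MEC(q_m) = 72.4102.
DWL = ½ × 15.6393 × 72.4102 = 566.2224.

DWL = $566.22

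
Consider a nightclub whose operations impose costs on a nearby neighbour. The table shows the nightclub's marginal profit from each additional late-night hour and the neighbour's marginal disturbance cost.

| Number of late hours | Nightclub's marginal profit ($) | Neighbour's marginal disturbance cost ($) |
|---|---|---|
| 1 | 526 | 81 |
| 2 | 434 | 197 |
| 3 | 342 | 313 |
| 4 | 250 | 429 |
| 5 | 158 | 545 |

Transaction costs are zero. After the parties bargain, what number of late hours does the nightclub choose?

Bargaining reaches the level where marginal profit last exceeds marginal disturbance cost.
That holds through level 3 (342 ≥ 313) but not at 4 (250 < 429).

3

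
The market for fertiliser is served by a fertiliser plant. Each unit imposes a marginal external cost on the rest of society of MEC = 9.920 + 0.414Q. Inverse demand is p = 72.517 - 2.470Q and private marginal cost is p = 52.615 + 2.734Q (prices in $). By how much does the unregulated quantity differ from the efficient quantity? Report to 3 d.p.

Market equilibrium (private): 52.615 + 2.734Q = 72.517 - 2.470Q → Q_m = 3.8244.
Social marginal cost = private MC + MEC = 62.535 + 3.148Q.
Set SMC = demand: 62.535 + 3.148Q = 72.517 - 2.470Q → Q* = 1.7768.
Gap = |3.8244 − 1.7768| = 2.0476.

2.048 units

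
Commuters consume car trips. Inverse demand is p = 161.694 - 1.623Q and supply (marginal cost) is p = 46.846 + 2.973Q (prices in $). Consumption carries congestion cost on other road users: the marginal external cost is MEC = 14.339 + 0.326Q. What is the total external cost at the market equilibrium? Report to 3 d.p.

Market equilibrium (private): 46.846 + 2.973Q = 161.694 - 1.623Q → Q_m = 24.9887.
Total external cost = ∫₀^{Q_m} (14.339 + 0.326Q) dQ = 14.339×24.9887 + ½×0.326×24.9887² = 460.0959.

$460.096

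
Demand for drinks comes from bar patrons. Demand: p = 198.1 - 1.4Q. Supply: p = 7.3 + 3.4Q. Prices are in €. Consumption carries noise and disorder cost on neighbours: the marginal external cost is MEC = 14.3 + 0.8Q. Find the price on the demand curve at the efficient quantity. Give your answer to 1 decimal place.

P = €154.0

Social marginal benefit = demand − MEC = 183.8 - 2.2Q.
Set SMB = MC: 183.8 - 2.2Q = 7.3 + 3.4Q → Q* = 31.5179.
Consumer price on the demand curve at Q*: 198.1 − 1.4×31.5179 = 153.9749.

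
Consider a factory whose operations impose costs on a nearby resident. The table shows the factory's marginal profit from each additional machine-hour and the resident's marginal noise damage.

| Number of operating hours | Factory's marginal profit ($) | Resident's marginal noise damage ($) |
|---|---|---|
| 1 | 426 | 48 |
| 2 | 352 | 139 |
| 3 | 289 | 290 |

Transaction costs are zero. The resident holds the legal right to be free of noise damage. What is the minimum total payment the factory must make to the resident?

Efficient level: marginal profit ≥ marginal noise damage through level 2, so k* = 2.
With the resident holding the right, the factory must at least compensate total damage at k*: 48 + 139 = 187.

$187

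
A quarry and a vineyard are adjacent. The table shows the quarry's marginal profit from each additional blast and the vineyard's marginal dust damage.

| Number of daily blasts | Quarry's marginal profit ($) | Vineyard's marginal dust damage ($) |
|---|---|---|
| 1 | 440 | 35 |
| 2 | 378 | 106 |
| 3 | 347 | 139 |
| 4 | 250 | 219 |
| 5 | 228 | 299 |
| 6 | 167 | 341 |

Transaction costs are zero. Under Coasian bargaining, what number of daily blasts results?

4

Bargaining reaches the level where marginal profit last exceeds marginal dust damage.
That holds through level 4 (250 ≥ 219) but not at 5 (228 < 299).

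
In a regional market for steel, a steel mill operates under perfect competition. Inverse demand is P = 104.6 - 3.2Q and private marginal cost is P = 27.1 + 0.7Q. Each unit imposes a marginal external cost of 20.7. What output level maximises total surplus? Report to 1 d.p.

Social marginal cost = private MC + MEC = 47.8 + 0.7Q.
Set SMC = demand: 47.8 + 0.7Q = 104.6 - 3.2Q → Q* = 14.5641.

Q* = 14.6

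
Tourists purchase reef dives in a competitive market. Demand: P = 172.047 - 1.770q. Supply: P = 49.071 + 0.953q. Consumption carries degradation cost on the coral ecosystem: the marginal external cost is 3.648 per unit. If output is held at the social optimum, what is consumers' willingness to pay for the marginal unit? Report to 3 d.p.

P = 94.482

Social marginal benefit = demand − MEC = 168.399 - 1.770q.
Set SMB = MC: 168.399 - 1.770q = 49.071 + 0.953q → q* = 43.8223.
Consumer price on the demand curve at q*: 172.047 − 1.770×43.8223 = 94.4815.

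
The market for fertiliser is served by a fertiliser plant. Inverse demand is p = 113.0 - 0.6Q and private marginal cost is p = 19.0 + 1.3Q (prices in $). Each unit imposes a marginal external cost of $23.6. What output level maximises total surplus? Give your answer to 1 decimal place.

Q* = 37.1

Social marginal cost = private MC + MEC = 42.6 + 1.3Q.
Set SMC = demand: 42.6 + 1.3Q = 113.0 - 0.6Q → Q* = 37.0526.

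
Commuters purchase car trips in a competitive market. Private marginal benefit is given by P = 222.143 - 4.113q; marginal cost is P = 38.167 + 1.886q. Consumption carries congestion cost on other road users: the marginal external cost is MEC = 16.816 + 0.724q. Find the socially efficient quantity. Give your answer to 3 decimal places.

q* = 24.864

Social marginal benefit = demand − MEC = 205.327 - 4.837q.
Set SMB = MC: 205.327 - 4.837q = 38.167 + 1.886q → q* = 24.8639.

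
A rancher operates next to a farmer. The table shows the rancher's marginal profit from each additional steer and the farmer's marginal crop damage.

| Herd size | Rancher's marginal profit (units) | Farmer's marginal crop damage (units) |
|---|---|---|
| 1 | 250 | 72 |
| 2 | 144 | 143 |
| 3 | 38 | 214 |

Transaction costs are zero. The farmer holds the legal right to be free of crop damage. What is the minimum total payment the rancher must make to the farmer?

215

Efficient level: marginal profit ≥ marginal crop damage through level 2, so k* = 2.
With the farmer holding the right, the rancher must at least compensate total damage at k*: 72 + 143 = 215.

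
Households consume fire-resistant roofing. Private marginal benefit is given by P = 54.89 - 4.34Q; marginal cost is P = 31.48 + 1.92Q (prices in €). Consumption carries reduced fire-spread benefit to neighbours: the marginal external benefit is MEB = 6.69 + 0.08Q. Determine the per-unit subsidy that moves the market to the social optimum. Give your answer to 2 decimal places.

Social marginal benefit = demand + MEB = 61.58 - 4.26Q.
Set SMB = MC: 61.58 - 4.26Q = 31.48 + 1.92Q → Q* = 4.8706.
The Pigouvian subsidy equals MEB at Q*: 6.69 + 0.08×4.8706 = 7.0796.

subsidy = €7.08 per unit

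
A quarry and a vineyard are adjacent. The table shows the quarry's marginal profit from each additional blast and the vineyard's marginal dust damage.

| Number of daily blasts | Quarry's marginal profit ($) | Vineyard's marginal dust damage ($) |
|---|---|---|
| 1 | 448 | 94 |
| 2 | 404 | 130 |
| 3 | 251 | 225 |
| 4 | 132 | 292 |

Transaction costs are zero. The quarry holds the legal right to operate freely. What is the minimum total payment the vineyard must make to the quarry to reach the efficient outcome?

Left alone the quarry would choose level 4 (marginal profit stays positive).
Efficient level: k* = 3 (marginal profit ≥ marginal dust damage through 3).
The vineyard must at least cover the quarry's forgone profit from cutting 4→3: 132 = 132.

$132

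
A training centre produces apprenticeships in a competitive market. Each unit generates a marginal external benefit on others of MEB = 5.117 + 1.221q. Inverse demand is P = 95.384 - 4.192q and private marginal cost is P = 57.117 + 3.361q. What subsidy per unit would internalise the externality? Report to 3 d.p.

subsidy = 13.483 per unit

Social marginal cost = private MC − MEB = 52.000 + 2.140q.
Set SMC = demand: 52.000 + 2.140q = 95.384 - 4.192q → q* = 6.8515.
The Pigouvian subsidy equals MEB at q*: 5.117 + 1.221×6.8515 = 13.4827.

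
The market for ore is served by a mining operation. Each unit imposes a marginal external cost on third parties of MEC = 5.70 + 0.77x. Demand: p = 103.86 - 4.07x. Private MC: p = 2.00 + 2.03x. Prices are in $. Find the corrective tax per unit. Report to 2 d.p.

tax = $16.48 per unit

Social marginal cost = private MC + MEC = 7.70 + 2.80x.
Set SMC = demand: 7.70 + 2.80x = 103.86 - 4.07x → x* = 13.9971.
The Pigouvian tax equals MEC at x*: 5.70 + 0.77×13.9971 = 16.4778.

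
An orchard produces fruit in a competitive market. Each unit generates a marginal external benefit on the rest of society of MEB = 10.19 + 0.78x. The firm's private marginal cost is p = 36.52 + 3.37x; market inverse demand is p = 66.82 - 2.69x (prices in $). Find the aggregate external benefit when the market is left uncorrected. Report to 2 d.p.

$60.70

Market equilibrium (private): 36.52 + 3.37x = 66.82 - 2.69x → x_m = 5.0000.
Total external benefit = ∫₀^{x_m} (10.19 + 0.78x) dx = 10.19×5.0000 + ½×0.78×5.0000² = 60.7000.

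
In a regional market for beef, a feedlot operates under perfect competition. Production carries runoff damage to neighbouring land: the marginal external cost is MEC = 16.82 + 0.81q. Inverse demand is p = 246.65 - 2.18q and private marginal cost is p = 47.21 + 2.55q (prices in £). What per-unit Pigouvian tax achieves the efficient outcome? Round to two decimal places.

Social marginal cost = private MC + MEC = 64.03 + 3.36q.
Set SMC = demand: 64.03 + 3.36q = 246.65 - 2.18q → q* = 32.9639.
The Pigouvian tax equals MEC at q*: 16.82 + 0.81×32.9639 = 43.5208.

tax = £43.52 per unit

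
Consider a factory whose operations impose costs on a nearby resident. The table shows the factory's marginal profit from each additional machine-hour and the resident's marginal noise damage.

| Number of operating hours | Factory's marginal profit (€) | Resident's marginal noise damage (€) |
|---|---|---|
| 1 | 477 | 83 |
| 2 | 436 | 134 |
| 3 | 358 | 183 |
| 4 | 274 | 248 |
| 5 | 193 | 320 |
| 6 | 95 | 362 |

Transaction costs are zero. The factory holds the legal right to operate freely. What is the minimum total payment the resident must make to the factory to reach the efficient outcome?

Left alone the factory would choose level 6 (marginal profit stays positive).
Efficient level: k* = 4 (marginal profit ≥ marginal noise damage through 4).
The resident must at least cover the factory's forgone profit from cutting 6→4: 193 + 95 = 288.

€288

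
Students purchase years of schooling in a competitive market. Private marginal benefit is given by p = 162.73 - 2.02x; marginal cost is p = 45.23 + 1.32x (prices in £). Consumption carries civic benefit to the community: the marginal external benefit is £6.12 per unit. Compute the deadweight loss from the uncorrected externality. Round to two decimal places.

DWL = £5.61

Market equilibrium (private): 45.23 + 1.32x = 162.73 - 2.02x → x_m = 35.1796.
Social marginal benefit = demand + MEB = 168.85 - 2.02x.
Set SMB = MC: 168.85 - 2.02x = 45.23 + 1.32x → x* = 37.0120.
The loss is the area between SMB and MC from x* to x_m; with linear curves that's a triangle of height MEB(x_m).
DWL = ½ × 1.8324 × 6.1200 = 5.6071.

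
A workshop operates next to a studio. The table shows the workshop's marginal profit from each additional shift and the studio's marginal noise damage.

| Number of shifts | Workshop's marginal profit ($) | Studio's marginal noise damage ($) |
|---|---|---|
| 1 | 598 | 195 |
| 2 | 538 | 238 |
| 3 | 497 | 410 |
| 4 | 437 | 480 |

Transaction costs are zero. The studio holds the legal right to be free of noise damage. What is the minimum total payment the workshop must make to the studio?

$843

Efficient level: marginal profit ≥ marginal noise damage through level 3, so k* = 3.
With the studio holding the right, the workshop must at least compensate total damage at k*: 195 + 238 + 410 = 843.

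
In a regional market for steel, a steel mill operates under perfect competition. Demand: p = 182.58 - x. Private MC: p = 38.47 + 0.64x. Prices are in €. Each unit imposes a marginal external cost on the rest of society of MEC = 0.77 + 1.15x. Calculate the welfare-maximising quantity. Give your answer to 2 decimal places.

Social marginal cost = private MC + MEC = 39.24 + 1.79x.
Set SMC = demand: 39.24 + 1.79x = 182.58 - x → x* = 51.3763.

x* = 51.38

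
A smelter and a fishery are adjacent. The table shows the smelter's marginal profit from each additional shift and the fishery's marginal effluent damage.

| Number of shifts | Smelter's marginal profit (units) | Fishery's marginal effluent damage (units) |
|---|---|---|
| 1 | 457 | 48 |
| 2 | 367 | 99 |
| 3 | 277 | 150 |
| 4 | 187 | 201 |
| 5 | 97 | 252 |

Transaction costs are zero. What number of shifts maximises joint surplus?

Bargaining reaches the level where marginal profit last exceeds marginal effluent damage.
That holds through level 3 (277 ≥ 150) but not at 4 (187 < 201).

3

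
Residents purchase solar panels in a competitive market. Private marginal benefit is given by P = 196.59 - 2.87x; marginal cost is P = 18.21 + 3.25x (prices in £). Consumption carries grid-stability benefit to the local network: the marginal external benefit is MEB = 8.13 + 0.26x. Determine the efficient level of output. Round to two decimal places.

x* = 31.83

Social marginal benefit = demand + MEB = 204.72 - 2.61x.
Set SMB = MC: 204.72 - 2.61x = 18.21 + 3.25x → x* = 31.8276.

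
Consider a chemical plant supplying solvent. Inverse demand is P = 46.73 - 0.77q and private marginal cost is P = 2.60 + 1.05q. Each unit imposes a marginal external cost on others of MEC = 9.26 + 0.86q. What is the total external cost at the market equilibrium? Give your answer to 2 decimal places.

Market equilibrium (private): 2.60 + 1.05q = 46.73 - 0.77q → q_m = 24.2473.
Total external cost = ∫₀^{q_m} (9.26 + 0.86q) dq = 9.26×24.2473 + ½×0.86×24.2473² = 477.3406.

477.34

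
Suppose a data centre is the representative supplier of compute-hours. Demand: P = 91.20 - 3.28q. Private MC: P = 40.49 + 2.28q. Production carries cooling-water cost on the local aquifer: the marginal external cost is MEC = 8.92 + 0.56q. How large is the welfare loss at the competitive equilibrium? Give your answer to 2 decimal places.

DWL = 16.08

Market equilibrium (private): 40.49 + 2.28q = 91.20 - 3.28q → q_m = 9.1205.
Social marginal cost = private MC + MEC = 49.41 + 2.84q.
Set SMC = demand: 49.41 + 2.84q = 91.20 - 3.28q → q* = 6.8284.
Between q* and q_m the wedge SMC − demand runs linearly from 0 to MEC(q_m), so the loss is a triangle.
DWL = ½ × 2.2921 × 14.0275 = 16.0762.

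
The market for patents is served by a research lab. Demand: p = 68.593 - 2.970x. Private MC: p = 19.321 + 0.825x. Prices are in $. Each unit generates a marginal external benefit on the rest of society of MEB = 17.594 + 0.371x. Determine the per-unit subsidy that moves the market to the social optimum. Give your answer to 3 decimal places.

Social marginal cost = private MC − MEB = 1.727 + 0.454x.
Set SMC = demand: 1.727 + 0.454x = 68.593 - 2.970x → x* = 19.5286.
The Pigouvian subsidy equals MEB at x*: 17.594 + 0.371×19.5286 = 24.8391.

subsidy = $24.839 per unit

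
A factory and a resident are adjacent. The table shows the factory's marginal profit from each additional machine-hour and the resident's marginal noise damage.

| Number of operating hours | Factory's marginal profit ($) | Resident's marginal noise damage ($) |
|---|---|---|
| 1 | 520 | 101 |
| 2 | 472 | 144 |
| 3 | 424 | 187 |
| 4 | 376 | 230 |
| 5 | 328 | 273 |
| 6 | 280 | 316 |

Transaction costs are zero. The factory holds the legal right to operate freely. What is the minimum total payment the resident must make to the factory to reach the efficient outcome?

Left alone the factory would choose level 6 (marginal profit stays positive).
Efficient level: k* = 5 (marginal profit ≥ marginal noise damage through 5).
The resident must at least cover the factory's forgone profit from cutting 6→5: 280 = 280.

$280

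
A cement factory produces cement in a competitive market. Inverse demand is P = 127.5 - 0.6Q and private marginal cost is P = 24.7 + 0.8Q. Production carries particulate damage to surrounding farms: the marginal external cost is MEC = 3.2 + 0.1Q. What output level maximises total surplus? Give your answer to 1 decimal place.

Q* = 66.4

Social marginal cost = private MC + MEC = 27.9 + 0.9Q.
Set SMC = demand: 27.9 + 0.9Q = 127.5 - 0.6Q → Q* = 66.4000.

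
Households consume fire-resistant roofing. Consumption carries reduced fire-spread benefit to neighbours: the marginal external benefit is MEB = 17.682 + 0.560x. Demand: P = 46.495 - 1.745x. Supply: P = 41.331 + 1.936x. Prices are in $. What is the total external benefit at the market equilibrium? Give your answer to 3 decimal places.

$25.357

Market equilibrium (private): 41.331 + 1.936x = 46.495 - 1.745x → x_m = 1.4029.
Total external benefit = ∫₀^{x_m} (17.682 + 0.560x) dx = 17.682×1.4029 + ½×0.560×1.4029² = 25.3572.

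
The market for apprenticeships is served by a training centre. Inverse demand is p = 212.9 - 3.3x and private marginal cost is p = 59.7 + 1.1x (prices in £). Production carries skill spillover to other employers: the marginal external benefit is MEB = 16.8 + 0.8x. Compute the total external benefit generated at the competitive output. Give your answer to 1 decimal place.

£1069.9

Market equilibrium (private): 59.7 + 1.1x = 212.9 - 3.3x → x_m = 34.8182.
Total external benefit = ∫₀^{x_m} (16.8 + 0.8x) dx = 16.8×34.8182 + ½×0.8×34.8182² = 1069.8686.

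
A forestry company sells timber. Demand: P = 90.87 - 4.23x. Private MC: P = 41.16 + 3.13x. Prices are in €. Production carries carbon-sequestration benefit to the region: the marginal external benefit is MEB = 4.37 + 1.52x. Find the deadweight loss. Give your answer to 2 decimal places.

DWL = €18.34

Market equilibrium (private): 41.16 + 3.13x = 90.87 - 4.23x → x_m = 6.7541.
Social marginal cost = private MC − MEB = 36.79 + 1.61x.
Set SMC = demand: 36.79 + 1.61x = 90.87 - 4.23x → x* = 9.2603.
The welfare-loss triangle has base |x_m − x*| and height MEB(x_m) (the vertical gap between SMC and demand is zero at x* and MEB at x_m).
DWL = ½ × 2.5062 × 14.6362 = 18.3406.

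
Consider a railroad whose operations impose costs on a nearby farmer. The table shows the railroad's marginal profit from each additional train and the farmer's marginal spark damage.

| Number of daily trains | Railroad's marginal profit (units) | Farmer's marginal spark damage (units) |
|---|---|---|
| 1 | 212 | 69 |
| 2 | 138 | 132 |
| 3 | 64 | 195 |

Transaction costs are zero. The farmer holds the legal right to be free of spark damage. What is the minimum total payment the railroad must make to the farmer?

Efficient level: marginal profit ≥ marginal spark damage through level 2, so k* = 2.
With the farmer holding the right, the railroad must at least compensate total damage at k*: 69 + 132 = 201.

201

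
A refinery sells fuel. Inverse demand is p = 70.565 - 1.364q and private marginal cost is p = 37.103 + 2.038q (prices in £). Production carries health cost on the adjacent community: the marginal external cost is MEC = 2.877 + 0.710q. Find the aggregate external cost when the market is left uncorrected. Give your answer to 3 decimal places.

£62.643

Market equilibrium (private): 37.103 + 2.038q = 70.565 - 1.364q → q_m = 9.8360.
Total external cost = ∫₀^{q_m} (2.877 + 0.710q) dq = 2.877×9.8360 + ½×0.710×9.8360² = 62.6433.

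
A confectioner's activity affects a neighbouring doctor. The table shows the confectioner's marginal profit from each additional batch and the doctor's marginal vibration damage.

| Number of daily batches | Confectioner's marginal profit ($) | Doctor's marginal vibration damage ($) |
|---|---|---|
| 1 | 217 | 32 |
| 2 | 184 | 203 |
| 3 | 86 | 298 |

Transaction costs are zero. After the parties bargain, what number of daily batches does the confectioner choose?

1

Bargaining reaches the level where marginal profit last exceeds marginal vibration damage.
That holds through level 1 (217 ≥ 32) but not at 2 (184 < 203).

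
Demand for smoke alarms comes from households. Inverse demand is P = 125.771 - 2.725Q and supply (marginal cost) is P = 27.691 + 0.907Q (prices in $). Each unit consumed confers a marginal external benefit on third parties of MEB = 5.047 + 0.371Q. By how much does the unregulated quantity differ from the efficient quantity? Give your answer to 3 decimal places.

Market equilibrium (private): 27.691 + 0.907Q = 125.771 - 2.725Q → Q_m = 27.0044.
Social marginal benefit = demand + MEB = 130.818 - 2.354Q.
Set SMB = MC: 130.818 - 2.354Q = 27.691 + 0.907Q → Q* = 31.6243.
Gap = |27.0044 − 31.6243| = 4.6199.

4.620 units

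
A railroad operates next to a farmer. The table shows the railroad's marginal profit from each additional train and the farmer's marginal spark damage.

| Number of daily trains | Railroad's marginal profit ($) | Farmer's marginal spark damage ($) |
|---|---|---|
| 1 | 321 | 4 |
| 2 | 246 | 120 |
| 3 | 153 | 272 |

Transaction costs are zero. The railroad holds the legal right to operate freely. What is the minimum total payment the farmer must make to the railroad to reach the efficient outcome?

$153

Left alone the railroad would choose level 3 (marginal profit stays positive).
Efficient level: k* = 2 (marginal profit ≥ marginal spark damage through 2).
The farmer must at least cover the railroad's forgone profit from cutting 3→2: 153 = 153.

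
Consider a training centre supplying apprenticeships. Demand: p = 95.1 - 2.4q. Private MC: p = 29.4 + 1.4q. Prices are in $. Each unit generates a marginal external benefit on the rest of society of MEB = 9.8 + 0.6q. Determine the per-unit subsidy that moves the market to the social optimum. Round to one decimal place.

subsidy = $24.0 per unit

Social marginal cost = private MC − MEB = 19.6 + 0.8q.
Set SMC = demand: 19.6 + 0.8q = 95.1 - 2.4q → q* = 23.5938.
The Pigouvian subsidy equals MEB at q*: 9.8 + 0.6×23.5938 = 23.9563.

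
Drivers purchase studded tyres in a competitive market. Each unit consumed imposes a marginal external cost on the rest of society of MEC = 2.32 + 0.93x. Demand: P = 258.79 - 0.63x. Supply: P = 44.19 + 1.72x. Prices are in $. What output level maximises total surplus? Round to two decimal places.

Social marginal benefit = demand − MEC = 256.47 - 1.56x.
Set SMB = MC: 256.47 - 1.56x = 44.19 + 1.72x → x* = 64.7195.

x* = 64.72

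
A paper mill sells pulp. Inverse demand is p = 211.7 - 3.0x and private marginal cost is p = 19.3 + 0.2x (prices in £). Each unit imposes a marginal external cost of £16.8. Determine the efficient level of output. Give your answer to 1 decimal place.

Social marginal cost = private MC + MEC = 36.1 + 0.2x.
Set SMC = demand: 36.1 + 0.2x = 211.7 - 3.0x → x* = 54.8750.

x* = 54.9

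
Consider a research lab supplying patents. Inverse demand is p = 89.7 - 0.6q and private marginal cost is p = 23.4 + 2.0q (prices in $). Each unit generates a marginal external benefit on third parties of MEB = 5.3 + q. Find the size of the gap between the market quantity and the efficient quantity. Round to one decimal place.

Market equilibrium (private): 23.4 + 2.0q = 89.7 - 0.6q → q_m = 25.5000.
Social marginal cost = private MC − MEB = 18.1 + q.
Set SMC = demand: 18.1 + q = 89.7 - 0.6q → q* = 44.7500.
Gap = |25.5000 − 44.7500| = 19.2500.

19.3 units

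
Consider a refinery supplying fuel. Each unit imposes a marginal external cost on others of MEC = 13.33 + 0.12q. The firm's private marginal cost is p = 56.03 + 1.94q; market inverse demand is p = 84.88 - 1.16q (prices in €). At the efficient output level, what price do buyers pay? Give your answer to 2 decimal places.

Social marginal cost = private MC + MEC = 69.36 + 2.06q.
Set SMC = demand: 69.36 + 2.06q = 84.88 - 1.16q → q* = 4.8199.
Consumer price on the demand curve at q*: 84.88 − 1.16×4.8199 = 79.2889.

P = €79.29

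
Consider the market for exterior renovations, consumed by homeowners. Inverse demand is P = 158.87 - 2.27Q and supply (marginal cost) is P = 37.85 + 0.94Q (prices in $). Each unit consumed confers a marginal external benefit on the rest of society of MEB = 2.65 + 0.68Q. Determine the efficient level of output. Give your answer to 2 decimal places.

Social marginal benefit = demand + MEB = 161.52 - 1.59Q.
Set SMB = MC: 161.52 - 1.59Q = 37.85 + 0.94Q → Q* = 48.8814.

Q* = 48.88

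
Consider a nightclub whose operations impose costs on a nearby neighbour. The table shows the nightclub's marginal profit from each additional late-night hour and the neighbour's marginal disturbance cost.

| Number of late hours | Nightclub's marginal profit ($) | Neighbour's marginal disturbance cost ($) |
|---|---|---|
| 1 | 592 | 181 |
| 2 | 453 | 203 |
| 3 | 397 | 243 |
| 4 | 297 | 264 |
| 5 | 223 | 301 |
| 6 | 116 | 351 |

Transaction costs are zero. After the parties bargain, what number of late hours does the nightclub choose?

Bargaining reaches the level where marginal profit last exceeds marginal disturbance cost.
That holds through level 4 (297 ≥ 264) but not at 5 (223 < 301).

4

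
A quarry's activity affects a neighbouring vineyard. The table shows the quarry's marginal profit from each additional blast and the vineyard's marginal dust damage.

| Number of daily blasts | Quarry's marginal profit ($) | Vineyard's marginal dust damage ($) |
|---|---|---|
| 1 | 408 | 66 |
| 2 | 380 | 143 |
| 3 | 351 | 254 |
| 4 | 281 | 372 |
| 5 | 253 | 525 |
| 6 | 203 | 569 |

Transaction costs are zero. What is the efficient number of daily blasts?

Bargaining reaches the level where marginal profit last exceeds marginal dust damage.
That holds through level 3 (351 ≥ 254) but not at 4 (281 < 372).

3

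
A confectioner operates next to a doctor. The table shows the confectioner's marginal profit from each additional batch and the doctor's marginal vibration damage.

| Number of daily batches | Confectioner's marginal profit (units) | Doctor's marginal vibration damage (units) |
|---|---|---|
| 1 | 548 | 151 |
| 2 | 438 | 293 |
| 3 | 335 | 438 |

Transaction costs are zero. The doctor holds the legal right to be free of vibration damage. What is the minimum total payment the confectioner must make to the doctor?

444

Efficient level: marginal profit ≥ marginal vibration damage through level 2, so k* = 2.
With the doctor holding the right, the confectioner must at least compensate total damage at k*: 151 + 293 = 444.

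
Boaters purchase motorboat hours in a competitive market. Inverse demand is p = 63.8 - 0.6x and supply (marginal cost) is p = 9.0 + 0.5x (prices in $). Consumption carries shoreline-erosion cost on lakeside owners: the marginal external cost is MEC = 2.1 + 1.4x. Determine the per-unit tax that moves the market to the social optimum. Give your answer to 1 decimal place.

tax = $31.6 per unit

Social marginal benefit = demand − MEC = 61.7 - 2.0x.
Set SMB = MC: 61.7 - 2.0x = 9.0 + 0.5x → x* = 21.0800.
The Pigouvian tax equals MEC at x*: 2.1 + 1.4×21.0800 = 31.6120.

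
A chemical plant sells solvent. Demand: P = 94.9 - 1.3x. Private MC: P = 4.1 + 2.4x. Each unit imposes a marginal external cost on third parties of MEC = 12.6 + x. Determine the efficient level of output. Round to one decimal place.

Social marginal cost = private MC + MEC = 16.7 + 3.4x.
Set SMC = demand: 16.7 + 3.4x = 94.9 - 1.3x → x* = 16.6383.

x* = 16.6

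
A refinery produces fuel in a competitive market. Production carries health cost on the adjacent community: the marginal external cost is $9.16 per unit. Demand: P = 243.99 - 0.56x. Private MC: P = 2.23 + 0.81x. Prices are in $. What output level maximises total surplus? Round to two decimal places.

x* = 169.78

Social marginal cost = private MC + MEC = 11.39 + 0.81x.
Set SMC = demand: 11.39 + 0.81x = 243.99 - 0.56x → x* = 169.7810.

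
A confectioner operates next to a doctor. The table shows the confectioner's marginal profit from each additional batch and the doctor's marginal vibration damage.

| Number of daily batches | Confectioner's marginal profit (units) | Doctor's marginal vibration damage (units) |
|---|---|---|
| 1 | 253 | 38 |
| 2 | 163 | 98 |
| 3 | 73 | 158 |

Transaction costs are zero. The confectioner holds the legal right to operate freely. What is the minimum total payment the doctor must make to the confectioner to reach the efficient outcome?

73

Left alone the confectioner would choose level 3 (marginal profit stays positive).
Efficient level: k* = 2 (marginal profit ≥ marginal vibration damage through 2).
The doctor must at least cover the confectioner's forgone profit from cutting 3→2: 73 = 73.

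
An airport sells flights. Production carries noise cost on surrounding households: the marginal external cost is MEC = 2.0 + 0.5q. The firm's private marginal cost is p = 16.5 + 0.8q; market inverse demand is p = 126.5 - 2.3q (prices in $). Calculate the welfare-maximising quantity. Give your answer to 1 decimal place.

Social marginal cost = private MC + MEC = 18.5 + 1.3q.
Set SMC = demand: 18.5 + 1.3q = 126.5 - 2.3q → q* = 30.0000.

q* = 30.0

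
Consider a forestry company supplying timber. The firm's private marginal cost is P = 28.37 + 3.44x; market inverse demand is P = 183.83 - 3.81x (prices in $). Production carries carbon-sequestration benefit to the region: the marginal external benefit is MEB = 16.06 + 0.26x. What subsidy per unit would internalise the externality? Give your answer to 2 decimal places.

subsidy = $22.44 per unit

Social marginal cost = private MC − MEB = 12.31 + 3.18x.
Set SMC = demand: 12.31 + 3.18x = 183.83 - 3.81x → x* = 24.5379.
The Pigouvian subsidy equals MEB at x*: 16.06 + 0.26×24.5379 = 22.4399.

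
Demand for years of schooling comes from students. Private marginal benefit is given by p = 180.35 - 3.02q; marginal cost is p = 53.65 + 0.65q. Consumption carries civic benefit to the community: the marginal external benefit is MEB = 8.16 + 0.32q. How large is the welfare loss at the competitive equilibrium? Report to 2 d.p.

Market equilibrium (private): 53.65 + 0.65q = 180.35 - 3.02q → q_m = 34.5232.
Social marginal benefit = demand + MEB = 188.51 - 2.70q.
Set SMB = MC: 188.51 - 2.70q = 53.65 + 0.65q → q* = 40.2567.
Between q* and q_m the wedge SMB − MC runs linearly from 0 to MEB(q_m), so the loss is a triangle.
DWL = ½ × 5.7335 × 19.2074 = 55.0628.

DWL = 55.06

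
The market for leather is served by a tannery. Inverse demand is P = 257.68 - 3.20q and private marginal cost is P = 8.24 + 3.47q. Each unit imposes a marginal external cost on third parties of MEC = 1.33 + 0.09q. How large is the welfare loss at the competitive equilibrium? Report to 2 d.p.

DWL = 1.63

Market equilibrium (private): 8.24 + 3.47q = 257.68 - 3.20q → q_m = 37.3973.
Social marginal cost = private MC + MEC = 9.57 + 3.56q.
Set SMC = demand: 9.57 + 3.56q = 257.68 - 3.20q → q* = 36.7027.
The loss is the area between SMC and demand from q* to q_m; with linear curves that's a triangle of height MEC(q_m).
DWL = ½ × 0.6946 × 4.6958 = 1.6309.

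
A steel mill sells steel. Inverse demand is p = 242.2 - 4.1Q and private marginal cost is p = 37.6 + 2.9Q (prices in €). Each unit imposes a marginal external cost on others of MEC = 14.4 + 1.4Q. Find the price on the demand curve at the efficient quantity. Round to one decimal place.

P = €149.4

Social marginal cost = private MC + MEC = 52.0 + 4.3Q.
Set SMC = demand: 52.0 + 4.3Q = 242.2 - 4.1Q → Q* = 22.6429.
Consumer price on the demand curve at Q*: 242.2 − 4.1×22.6429 = 149.3641.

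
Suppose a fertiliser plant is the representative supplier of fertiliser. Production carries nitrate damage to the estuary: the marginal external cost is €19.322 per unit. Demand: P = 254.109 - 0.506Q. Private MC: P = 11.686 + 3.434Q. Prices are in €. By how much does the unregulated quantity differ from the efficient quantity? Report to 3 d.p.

Market equilibrium (private): 11.686 + 3.434Q = 254.109 - 0.506Q → Q_m = 61.5287.
Social marginal cost = private MC + MEC = 31.008 + 3.434Q.
Set SMC = demand: 31.008 + 3.434Q = 254.109 - 0.506Q → Q* = 56.6246.
Gap = |61.5287 − 56.6246| = 4.9041.

4.904 units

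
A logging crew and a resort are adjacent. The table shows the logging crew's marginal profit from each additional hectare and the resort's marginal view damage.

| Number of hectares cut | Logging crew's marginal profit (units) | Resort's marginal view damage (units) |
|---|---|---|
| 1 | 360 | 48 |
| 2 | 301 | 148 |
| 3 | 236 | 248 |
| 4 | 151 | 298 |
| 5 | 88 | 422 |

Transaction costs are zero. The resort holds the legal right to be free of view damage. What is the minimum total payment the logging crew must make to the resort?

Efficient level: marginal profit ≥ marginal view damage through level 2, so k* = 2.
With the resort holding the right, the logging crew must at least compensate total damage at k*: 48 + 148 = 196.

196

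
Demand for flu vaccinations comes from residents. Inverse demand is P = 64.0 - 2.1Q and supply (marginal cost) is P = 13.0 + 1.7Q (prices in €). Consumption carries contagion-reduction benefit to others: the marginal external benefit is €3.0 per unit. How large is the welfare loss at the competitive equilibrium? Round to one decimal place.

Market equilibrium (private): 13.0 + 1.7Q = 64.0 - 2.1Q → Q_m = 13.4211.
Social marginal benefit = demand + MEB = 67.0 - 2.1Q.
Set SMB = MC: 67.0 - 2.1Q = 13.0 + 1.7Q → Q* = 14.2105.
The loss is the area between SMB and MC from Q* to Q_m; with linear curves that's a triangle of height MEB(Q_m).
DWL = ½ × 0.7894 × 3.0000 = 1.1841.

DWL = €1.2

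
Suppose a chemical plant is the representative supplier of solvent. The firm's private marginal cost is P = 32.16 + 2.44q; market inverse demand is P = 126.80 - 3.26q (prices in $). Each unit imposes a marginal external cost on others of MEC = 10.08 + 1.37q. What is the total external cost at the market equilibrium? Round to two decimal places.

Market equilibrium (private): 32.16 + 2.44q = 126.80 - 3.26q → q_m = 16.6035.
Total external cost = ∫₀^{q_m} (10.08 + 1.37q) dq = 10.08×16.6035 + ½×1.37×16.6035² = 356.2015.

$356.20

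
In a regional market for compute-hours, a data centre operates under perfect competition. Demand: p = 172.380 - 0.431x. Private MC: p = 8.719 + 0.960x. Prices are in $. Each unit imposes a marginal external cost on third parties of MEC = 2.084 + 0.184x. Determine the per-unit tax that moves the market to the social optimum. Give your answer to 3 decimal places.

Social marginal cost = private MC + MEC = 10.803 + 1.144x.
Set SMC = demand: 10.803 + 1.144x = 172.380 - 0.431x → x* = 102.5886.
The Pigouvian tax equals MEC at x*: 2.084 + 0.184×102.5886 = 20.9603.

tax = $20.960 per unit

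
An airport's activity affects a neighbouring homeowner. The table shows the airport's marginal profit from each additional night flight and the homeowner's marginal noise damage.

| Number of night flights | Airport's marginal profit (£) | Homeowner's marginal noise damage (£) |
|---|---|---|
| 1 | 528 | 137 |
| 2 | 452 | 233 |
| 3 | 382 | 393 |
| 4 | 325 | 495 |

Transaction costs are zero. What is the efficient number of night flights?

2

Bargaining reaches the level where marginal profit last exceeds marginal noise damage.
That holds through level 2 (452 ≥ 233) but not at 3 (382 < 393).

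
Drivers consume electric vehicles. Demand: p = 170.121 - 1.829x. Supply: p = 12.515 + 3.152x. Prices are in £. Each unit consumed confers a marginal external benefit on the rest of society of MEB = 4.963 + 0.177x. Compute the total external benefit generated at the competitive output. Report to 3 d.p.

£245.641

Market equilibrium (private): 12.515 + 3.152x = 170.121 - 1.829x → x_m = 31.6414.
Total external benefit = ∫₀^{x_m} (4.963 + 0.177x) dx = 4.963×31.6414 + ½×0.177×31.6414² = 245.6405.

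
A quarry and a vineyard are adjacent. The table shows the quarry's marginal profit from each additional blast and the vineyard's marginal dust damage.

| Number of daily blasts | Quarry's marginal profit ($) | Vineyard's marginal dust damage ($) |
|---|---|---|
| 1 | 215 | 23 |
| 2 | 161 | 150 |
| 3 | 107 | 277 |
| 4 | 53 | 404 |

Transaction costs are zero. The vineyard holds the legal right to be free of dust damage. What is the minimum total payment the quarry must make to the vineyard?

$173

Efficient level: marginal profit ≥ marginal dust damage through level 2, so k* = 2.
With the vineyard holding the right, the quarry must at least compensate total damage at k*: 23 + 150 = 173.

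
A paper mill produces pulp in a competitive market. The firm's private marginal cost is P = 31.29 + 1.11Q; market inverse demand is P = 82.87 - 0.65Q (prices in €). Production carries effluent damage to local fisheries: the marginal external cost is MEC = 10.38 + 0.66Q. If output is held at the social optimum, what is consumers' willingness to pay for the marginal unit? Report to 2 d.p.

Social marginal cost = private MC + MEC = 41.67 + 1.77Q.
Set SMC = demand: 41.67 + 1.77Q = 82.87 - 0.65Q → Q* = 17.0248.
Consumer price on the demand curve at Q*: 82.87 − 0.65×17.0248 = 71.8039.

P = €71.80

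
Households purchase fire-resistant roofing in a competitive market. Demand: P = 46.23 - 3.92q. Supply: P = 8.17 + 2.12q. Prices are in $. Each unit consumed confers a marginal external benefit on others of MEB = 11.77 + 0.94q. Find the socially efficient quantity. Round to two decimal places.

Social marginal benefit = demand + MEB = 58.00 - 2.98q.
Set SMB = MC: 58.00 - 2.98q = 8.17 + 2.12q → q* = 9.7706.

q* = 9.77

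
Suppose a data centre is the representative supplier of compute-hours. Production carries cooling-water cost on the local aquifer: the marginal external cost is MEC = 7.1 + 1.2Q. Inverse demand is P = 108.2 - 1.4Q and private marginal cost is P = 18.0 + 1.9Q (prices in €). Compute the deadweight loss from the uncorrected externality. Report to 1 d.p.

Market equilibrium (private): 18.0 + 1.9Q = 108.2 - 1.4Q → Q_m = 27.3333.
Social marginal cost = private MC + MEC = 25.1 + 3.1Q.
Set SMC = demand: 25.1 + 3.1Q = 108.2 - 1.4Q → Q* = 18.4667.
Height of the DWL triangle at Q_m is SMC(Q_m) − demand(Q_m) = MEC(Q_m) = 39.9000.
DWL = ½ × 8.8666 × 39.9000 = 176.8887.

DWL = €176.9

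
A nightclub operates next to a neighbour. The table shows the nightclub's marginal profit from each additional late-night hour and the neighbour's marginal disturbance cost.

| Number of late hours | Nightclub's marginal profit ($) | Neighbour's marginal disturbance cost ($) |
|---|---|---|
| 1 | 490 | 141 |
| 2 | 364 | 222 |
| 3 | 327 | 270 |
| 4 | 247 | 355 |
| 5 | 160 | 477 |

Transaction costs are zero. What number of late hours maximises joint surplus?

3

Bargaining reaches the level where marginal profit last exceeds marginal disturbance cost.
That holds through level 3 (327 ≥ 270) but not at 4 (247 < 355).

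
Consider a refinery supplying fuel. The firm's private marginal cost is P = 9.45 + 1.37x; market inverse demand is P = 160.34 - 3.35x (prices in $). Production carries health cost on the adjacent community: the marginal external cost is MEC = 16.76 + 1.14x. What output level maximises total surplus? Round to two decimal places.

Social marginal cost = private MC + MEC = 26.21 + 2.51x.
Set SMC = demand: 26.21 + 2.51x = 160.34 - 3.35x → x* = 22.8891.

x* = 22.89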